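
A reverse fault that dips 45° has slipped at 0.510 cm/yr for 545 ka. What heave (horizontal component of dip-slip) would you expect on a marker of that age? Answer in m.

dip-slip = rate × time = 0.510 cm/yr × 545 ka = 2780 m
heave = dip-slip × cos(dip) = 2780 × cos(45°) = 1970 m

1970 m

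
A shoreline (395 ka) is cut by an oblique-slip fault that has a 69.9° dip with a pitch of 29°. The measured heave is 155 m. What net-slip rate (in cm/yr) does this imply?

dip-slip = heave / cos(dip) = 155 / cos(69.9°) = 451 m
net slip = dip-slip / sin(rake) = 451 / sin(29°) = 930.3 m
rate = 930.3 m / 395 ka = 0.00236 m/yr = 0.236 cm/yr

0.236 cm/yr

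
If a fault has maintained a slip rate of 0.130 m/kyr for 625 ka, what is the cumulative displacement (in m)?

slip = rate × time = 0.130 m/kyr × 625 ka = 81.3 m

81.3 m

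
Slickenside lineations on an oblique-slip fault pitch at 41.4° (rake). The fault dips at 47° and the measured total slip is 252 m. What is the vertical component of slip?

122 m

dip-slip = net slip × sin(rake) = 252 m × sin(41.4°) = 166.7 m
throw = dip-slip × sin(dip) = 166.7 × sin(47°) = 122 m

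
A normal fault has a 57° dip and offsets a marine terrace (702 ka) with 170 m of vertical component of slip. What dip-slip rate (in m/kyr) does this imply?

0.289 m/kyr

dip-slip = throw / sin(dip) = 170 m / sin(57°) = 202.7 m
rate = 202.7 m / 702 ka = 0.000289 m/yr = 0.289 m/kyr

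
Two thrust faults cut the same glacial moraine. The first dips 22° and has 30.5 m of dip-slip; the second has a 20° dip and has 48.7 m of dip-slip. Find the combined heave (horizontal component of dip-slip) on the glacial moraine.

74 m

heave_A = 30.5 × cos(22°) = 28.28 m
heave_B = 48.7 × cos(20°) = 45.76 m
total = 28.28 + 45.76 = 74 m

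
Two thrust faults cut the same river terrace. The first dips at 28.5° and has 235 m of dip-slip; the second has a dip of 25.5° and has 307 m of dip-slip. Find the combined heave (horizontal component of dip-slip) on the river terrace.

484 m

heave_A = 235 × cos(28.5°) = 206.5 m
heave_B = 307 × cos(25.5°) = 277.1 m
total = 206.5 + 277.1 = 484 m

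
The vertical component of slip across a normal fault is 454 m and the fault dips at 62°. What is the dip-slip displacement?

514 m

dip-slip = throw / sin(dip) = 454 / sin(62°) = 514 m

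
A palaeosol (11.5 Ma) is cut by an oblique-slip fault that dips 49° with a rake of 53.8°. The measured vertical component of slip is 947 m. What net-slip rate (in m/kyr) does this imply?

dip-slip = throw / sin(dip) = 947 / sin(49°) = 1255 m
net slip = dip-slip / sin(rake) = 1255 / sin(53.8°) = 1555 m
rate = 1555 m / 11.5 Ma = 0.000135 m/yr = 0.135 m/kyr

0.135 m/kyr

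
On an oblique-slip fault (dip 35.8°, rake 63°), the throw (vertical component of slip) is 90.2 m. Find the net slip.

dip-slip = throw / sin(dip) = 90.2 / sin(35.8°) = 154.2 m
net slip = dip-slip / sin(rake) = 154.2 / sin(63°) = 173 m

173 m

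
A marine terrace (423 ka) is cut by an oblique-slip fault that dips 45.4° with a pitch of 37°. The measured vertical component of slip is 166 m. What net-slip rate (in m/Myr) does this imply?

916 m/Myr

dip-slip = throw / sin(dip) = 166 / sin(45.4°) = 233.1 m
net slip = dip-slip / sin(rake) = 233.1 / sin(37°) = 387.4 m
rate = 387.4 m / 423 ka = 0.000916 m/yr = 916 m/Myr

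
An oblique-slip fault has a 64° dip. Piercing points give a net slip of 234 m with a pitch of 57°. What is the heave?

86 m

dip-slip = net slip × sin(rake) = 234 m × sin(57°) = 196.2 m
heave = dip-slip × cos(dip) = 196.2 × cos(64°) = 86 m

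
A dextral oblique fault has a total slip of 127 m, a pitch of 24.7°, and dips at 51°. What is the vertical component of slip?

dip-slip = net slip × sin(rake) = 127 m × sin(24.7°) = 53.07 m
throw = dip-slip × sin(dip) = 53.07 × sin(51°) = 41.2 m

41.2 m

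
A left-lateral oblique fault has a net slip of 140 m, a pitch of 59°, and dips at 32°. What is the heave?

102 m

dip-slip = net slip × sin(rake) = 140 m × sin(59°) = 120 m
heave = dip-slip × cos(dip) = 120 × cos(32°) = 102 m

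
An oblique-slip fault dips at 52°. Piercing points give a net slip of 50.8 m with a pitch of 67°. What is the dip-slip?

dip-slip = net slip × sin(rake) = 50.8 m × sin(67°) = 46.8 m

46.8 m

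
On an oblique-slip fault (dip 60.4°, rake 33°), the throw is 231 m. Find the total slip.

dip-slip = throw / sin(dip) = 231 / sin(60.4°) = 265.7 m
net slip = dip-slip / sin(rake) = 265.7 / sin(33°) = 488 m

488 m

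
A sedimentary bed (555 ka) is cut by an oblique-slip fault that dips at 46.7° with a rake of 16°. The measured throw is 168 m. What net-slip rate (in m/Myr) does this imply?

1510 m/Myr

dip-slip = throw / sin(dip) = 168 / sin(46.7°) = 230.8 m
net slip = dip-slip / sin(rake) = 230.8 / sin(16°) = 837.5 m
rate = 837.5 m / 555 ka = 0.00151 m/yr = 1510 m/Myr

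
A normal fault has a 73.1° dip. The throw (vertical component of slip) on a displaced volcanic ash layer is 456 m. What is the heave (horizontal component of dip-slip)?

heave = throw / tan(dip) = 456 / tan(73.1°) = 139 m

139 m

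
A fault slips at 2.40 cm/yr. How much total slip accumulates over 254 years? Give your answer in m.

6.10 m

slip = rate × time = 2.40 cm/yr × 254 years = 6.10 m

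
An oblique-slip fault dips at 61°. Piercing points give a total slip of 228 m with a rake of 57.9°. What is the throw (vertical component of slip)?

dip-slip = net slip × sin(rake) = 228 m × sin(57.9°) = 193.1 m
throw = dip-slip × sin(dip) = 193.1 × sin(61°) = 169 m

169 m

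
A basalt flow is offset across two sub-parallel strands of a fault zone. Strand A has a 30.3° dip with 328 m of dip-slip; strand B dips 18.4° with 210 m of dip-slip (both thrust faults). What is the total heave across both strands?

heave_A = 328 × cos(30.3°) = 283.2 m
heave_B = 210 × cos(18.4°) = 199.3 m
total = 283.2 + 199.3 = 482 m

482 m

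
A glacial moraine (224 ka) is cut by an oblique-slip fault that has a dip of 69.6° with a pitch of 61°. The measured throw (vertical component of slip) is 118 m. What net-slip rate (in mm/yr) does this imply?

0.643 mm/yr

dip-slip = throw / sin(dip) = 118 / sin(69.6°) = 125.9 m
net slip = dip-slip / sin(rake) = 125.9 / sin(61°) = 143.9 m
rate = 143.9 m / 224 ka = 0.000643 m/yr = 0.643 mm/yr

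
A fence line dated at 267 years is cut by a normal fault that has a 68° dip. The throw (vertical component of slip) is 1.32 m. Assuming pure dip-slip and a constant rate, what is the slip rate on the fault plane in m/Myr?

5330 m/Myr

dip-slip = throw / sin(dip) = 1.32 m / sin(68°) = 1.424 m
rate = 1.424 m / 267 years = 0.00533 m/yr = 5330 m/Myr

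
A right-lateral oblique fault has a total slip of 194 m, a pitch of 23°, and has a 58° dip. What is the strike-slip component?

179 m

strike-slip = net slip × cos(rake) = 194 m × cos(23°) = 179 m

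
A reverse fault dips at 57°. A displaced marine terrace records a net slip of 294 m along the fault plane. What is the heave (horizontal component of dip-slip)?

heave = dip-slip × cos(dip) = 294 m × cos(57°) = 160 m

160 m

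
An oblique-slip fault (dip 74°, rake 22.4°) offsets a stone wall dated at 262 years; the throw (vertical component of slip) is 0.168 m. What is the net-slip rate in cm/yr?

dip-slip = throw / sin(dip) = 0.168 / sin(74°) = 0.1748 m
net slip = dip-slip / sin(rake) = 0.1748 / sin(22.4°) = 0.4586 m
rate = 0.4586 m / 262 years = 0.00175 m/yr = 0.175 cm/yr

0.175 cm/yr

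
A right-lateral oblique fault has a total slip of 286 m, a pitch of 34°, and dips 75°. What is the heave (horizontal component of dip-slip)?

dip-slip = net slip × sin(rake) = 286 m × sin(34°) = 159.9 m
heave = dip-slip × cos(dip) = 159.9 × cos(75°) = 41.4 m

41.4 m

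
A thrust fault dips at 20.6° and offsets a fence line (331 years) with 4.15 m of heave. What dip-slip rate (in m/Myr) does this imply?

13400 m/Myr

dip-slip = heave / cos(dip) = 4.15 m / cos(20.6°) = 4.433 m
rate = 4.433 m / 331 years = 0.0134 m/yr = 13400 m/Myr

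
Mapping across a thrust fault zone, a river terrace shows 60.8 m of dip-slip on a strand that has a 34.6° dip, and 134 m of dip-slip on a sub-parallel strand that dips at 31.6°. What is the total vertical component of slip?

105 m

throw_A = 60.8 × sin(34.6°) = 34.52 m
throw_B = 134 × sin(31.6°) = 70.21 m
total = 34.52 + 70.21 = 105 m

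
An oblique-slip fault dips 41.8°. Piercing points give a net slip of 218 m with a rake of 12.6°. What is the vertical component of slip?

dip-slip = net slip × sin(rake) = 218 m × sin(12.6°) = 47.56 m
throw = dip-slip × sin(dip) = 47.56 × sin(41.8°) = 31.7 m

31.7 m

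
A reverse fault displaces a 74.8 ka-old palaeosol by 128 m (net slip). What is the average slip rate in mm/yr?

rate = 128 m / 74.8 ka = 0.00171 m/yr = 1.71 mm/yr

1.71 mm/yr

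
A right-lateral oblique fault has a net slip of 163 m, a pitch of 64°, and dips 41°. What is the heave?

111 m

dip-slip = net slip × sin(rake) = 163 m × sin(64°) = 146.5 m
heave = dip-slip × cos(dip) = 146.5 × cos(41°) = 111 m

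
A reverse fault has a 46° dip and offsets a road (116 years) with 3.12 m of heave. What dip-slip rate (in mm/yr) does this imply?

dip-slip = heave / cos(dip) = 3.12 m / cos(46°) = 4.491 m
rate = 4.491 m / 116 years = 0.0387 m/yr = 38.7 mm/yr

38.7 mm/yr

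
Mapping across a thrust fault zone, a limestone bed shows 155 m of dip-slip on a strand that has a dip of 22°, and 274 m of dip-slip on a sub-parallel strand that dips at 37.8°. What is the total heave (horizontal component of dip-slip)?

heave_A = 155 × cos(22°) = 143.7 m
heave_B = 274 × cos(37.8°) = 216.5 m
total = 143.7 + 216.5 = 360 m

360 m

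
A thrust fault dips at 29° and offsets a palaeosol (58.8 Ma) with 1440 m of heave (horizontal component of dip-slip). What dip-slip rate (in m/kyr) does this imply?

dip-slip = heave / cos(dip) = 1440 m / cos(29°) = 1646 m
rate = 1646 m / 58.8 Ma = 0.0000280 m/yr = 0.0280 m/kyr

0.0280 m/kyr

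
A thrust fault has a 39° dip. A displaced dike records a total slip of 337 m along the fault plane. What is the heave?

262 m

heave = dip-slip × cos(dip) = 337 m × cos(39°) = 262 m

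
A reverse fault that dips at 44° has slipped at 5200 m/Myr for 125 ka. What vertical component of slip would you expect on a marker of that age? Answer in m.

452 m

dip-slip = rate × time = 5200 m/Myr × 125 ka = 650 m
throw = dip-slip × sin(dip) = 650 × sin(44°) = 452 m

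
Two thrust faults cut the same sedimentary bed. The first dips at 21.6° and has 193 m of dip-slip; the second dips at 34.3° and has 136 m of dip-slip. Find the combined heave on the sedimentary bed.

heave_A = 193 × cos(21.6°) = 179.4 m
heave_B = 136 × cos(34.3°) = 112.3 m
total = 179.4 + 112.3 = 292 m

292 m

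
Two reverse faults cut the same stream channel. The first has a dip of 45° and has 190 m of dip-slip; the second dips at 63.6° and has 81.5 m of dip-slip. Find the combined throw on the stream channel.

throw_A = 190 × sin(45°) = 134.4 m
throw_B = 81.5 × sin(63.6°) = 73 m
total = 134.4 + 73 = 207 m

207 m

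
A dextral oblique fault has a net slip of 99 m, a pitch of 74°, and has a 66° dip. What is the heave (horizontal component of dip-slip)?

38.7 m

dip-slip = net slip × sin(rake) = 99 m × sin(74°) = 95.16 m
heave = dip-slip × cos(dip) = 95.16 × cos(66°) = 38.7 m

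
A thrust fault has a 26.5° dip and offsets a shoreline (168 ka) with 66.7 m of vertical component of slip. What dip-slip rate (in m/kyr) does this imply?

dip-slip = throw / sin(dip) = 66.7 m / sin(26.5°) = 149.5 m
rate = 149.5 m / 168 ka = 0.000890 m/yr = 0.890 m/kyr

0.890 m/kyr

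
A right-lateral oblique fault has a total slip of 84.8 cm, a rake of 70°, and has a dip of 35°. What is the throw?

45.7 cm

dip-slip = net slip × sin(rake) = 84.8 cm × sin(70°) = 79.69 cm
throw = dip-slip × sin(dip) = 79.69 × sin(35°) = 45.7 cm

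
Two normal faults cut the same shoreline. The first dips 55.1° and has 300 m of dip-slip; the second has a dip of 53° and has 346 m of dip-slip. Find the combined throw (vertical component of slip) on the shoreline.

throw_A = 300 × sin(55.1°) = 246 m
throw_B = 346 × sin(53°) = 276.3 m
total = 246 + 276.3 = 522 m

522 m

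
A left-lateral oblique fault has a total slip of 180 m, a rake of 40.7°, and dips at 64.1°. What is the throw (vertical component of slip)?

dip-slip = net slip × sin(rake) = 180 m × sin(40.7°) = 117.4 m
throw = dip-slip × sin(dip) = 117.4 × sin(64.1°) = 106 m

106 m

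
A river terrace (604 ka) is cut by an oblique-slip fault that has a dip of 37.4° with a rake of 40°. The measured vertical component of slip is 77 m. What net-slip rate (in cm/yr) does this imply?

0.0327 cm/yr

dip-slip = throw / sin(dip) = 77 / sin(37.4°) = 126.8 m
net slip = dip-slip / sin(rake) = 126.8 / sin(40°) = 197.2 m
rate = 197.2 m / 604 ka = 0.000327 m/yr = 0.0327 cm/yr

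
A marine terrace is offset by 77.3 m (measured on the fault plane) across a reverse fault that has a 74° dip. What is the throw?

74.3 m

throw = dip-slip × sin(dip) = 77.3 m × sin(74°) = 74.3 m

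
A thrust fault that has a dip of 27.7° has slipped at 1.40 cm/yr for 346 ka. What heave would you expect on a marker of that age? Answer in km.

4.29 km

dip-slip = rate × time = 1.40 cm/yr × 346 ka = 4844 m
heave = dip-slip × cos(dip) = 4844 × cos(27.7°) = 4290 m = 4.29 km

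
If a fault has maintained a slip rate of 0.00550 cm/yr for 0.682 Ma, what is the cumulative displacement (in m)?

37.5 m

slip = rate × time = 0.00550 cm/yr × 0.682 Ma = 37.5 m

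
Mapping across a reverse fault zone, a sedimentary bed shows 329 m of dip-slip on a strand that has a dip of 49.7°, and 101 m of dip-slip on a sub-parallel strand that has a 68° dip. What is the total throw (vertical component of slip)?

345 m

throw_A = 329 × sin(49.7°) = 250.9 m
throw_B = 101 × sin(68°) = 93.65 m
total = 250.9 + 93.65 = 345 m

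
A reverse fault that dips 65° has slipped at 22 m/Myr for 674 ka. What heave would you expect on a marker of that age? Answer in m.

dip-slip = rate × time = 22 m/Myr × 674 ka = 14.83 m
heave = dip-slip × cos(dip) = 14.83 × cos(65°) = 6.27 m

6.27 m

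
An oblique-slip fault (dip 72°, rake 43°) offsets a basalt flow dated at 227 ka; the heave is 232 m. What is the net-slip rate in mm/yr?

dip-slip = heave / cos(dip) = 232 / cos(72°) = 750.8 m
net slip = dip-slip / sin(rake) = 750.8 / sin(43°) = 1101 m
rate = 1101 m / 227 ka = 0.00485 m/yr = 4.85 mm/yr

4.85 mm/yr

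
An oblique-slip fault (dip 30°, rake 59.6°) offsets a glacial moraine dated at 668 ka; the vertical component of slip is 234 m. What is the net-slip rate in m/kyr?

dip-slip = throw / sin(dip) = 234 / sin(30°) = 468 m
net slip = dip-slip / sin(rake) = 468 / sin(59.6°) = 542.6 m
rate = 542.6 m / 668 ka = 0.000812 m/yr = 0.812 m/kyr

0.812 m/kyr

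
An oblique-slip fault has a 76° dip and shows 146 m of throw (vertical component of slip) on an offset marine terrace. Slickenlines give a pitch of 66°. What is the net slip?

dip-slip = throw / sin(dip) = 146 / sin(76°) = 150.5 m
net slip = dip-slip / sin(rake) = 150.5 / sin(66°) = 165 m

165 m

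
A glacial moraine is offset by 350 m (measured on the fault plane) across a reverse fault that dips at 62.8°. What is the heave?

160 m

heave = dip-slip × cos(dip) = 350 m × cos(62.8°) = 160 m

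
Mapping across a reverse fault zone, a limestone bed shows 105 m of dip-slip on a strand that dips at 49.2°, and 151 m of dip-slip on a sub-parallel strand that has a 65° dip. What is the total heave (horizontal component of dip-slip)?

132 m

heave_A = 105 × cos(49.2°) = 68.61 m
heave_B = 151 × cos(65°) = 63.82 m
total = 68.61 + 63.82 = 132 m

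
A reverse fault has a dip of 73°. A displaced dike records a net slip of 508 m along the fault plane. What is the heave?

149 m

heave = dip-slip × cos(dip) = 508 m × cos(73°) = 149 m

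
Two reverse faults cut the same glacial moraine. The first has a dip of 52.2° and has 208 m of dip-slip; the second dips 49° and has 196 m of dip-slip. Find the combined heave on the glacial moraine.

256 m

heave_A = 208 × cos(52.2°) = 127.5 m
heave_B = 196 × cos(49°) = 128.6 m
total = 127.5 + 128.6 = 256 m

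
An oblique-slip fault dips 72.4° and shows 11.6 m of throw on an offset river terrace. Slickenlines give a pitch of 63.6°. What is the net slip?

13.6 m

dip-slip = throw / sin(dip) = 11.6 / sin(72.4°) = 12.17 m
net slip = dip-slip / sin(rake) = 12.17 / sin(63.6°) = 13.6 m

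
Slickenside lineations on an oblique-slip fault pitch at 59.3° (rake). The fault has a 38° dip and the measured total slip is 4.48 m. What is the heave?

dip-slip = net slip × sin(rake) = 4.48 m × sin(59.3°) = 3.852 m
heave = dip-slip × cos(dip) = 3.852 × cos(38°) = 3.04 m

3.04 m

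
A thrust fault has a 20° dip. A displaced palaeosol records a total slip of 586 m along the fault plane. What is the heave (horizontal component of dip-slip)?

551 m

heave = dip-slip × cos(dip) = 586 m × cos(20°) = 551 m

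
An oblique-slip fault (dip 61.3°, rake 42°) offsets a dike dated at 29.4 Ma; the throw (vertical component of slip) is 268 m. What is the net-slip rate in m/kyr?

dip-slip = throw / sin(dip) = 268 / sin(61.3°) = 305.5 m
net slip = dip-slip / sin(rake) = 305.5 / sin(42°) = 456.6 m
rate = 456.6 m / 29.4 Ma = 0.0000155 m/yr = 0.0155 m/kyr

0.0155 m/kyr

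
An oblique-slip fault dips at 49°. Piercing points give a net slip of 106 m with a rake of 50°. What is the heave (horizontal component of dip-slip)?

53.3 m

dip-slip = net slip × sin(rake) = 106 m × sin(50°) = 81.20 m
heave = dip-slip × cos(dip) = 81.20 × cos(49°) = 53.3 m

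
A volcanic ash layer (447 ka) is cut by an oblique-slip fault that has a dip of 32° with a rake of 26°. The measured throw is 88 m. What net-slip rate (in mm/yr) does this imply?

0.847 mm/yr

dip-slip = throw / sin(dip) = 88 / sin(32°) = 166.1 m
net slip = dip-slip / sin(rake) = 166.1 / sin(26°) = 378.8 m
rate = 378.8 m / 447 ka = 0.000847 m/yr = 0.847 mm/yr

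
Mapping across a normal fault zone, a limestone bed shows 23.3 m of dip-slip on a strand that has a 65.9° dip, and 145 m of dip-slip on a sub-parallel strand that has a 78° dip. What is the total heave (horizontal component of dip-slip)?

39.7 m

heave_A = 23.3 × cos(65.9°) = 9.514 m
heave_B = 145 × cos(78°) = 30.15 m
total = 9.514 + 30.15 = 39.7 m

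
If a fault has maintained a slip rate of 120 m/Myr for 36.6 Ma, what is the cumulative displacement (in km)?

slip = rate × time = 120 m/Myr × 36.6 Ma = 4390 m = 4.39 km

4.39 km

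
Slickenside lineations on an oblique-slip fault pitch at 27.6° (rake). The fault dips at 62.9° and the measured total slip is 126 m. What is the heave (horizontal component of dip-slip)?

dip-slip = net slip × sin(rake) = 126 m × sin(27.6°) = 58.38 m
heave = dip-slip × cos(dip) = 58.38 × cos(62.9°) = 26.6 m

26.6 m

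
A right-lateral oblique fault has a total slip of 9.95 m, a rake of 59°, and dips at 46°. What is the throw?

6.14 m

dip-slip = net slip × sin(rake) = 9.95 m × sin(59°) = 8.529 m
throw = dip-slip × sin(dip) = 8.529 × sin(46°) = 6.14 m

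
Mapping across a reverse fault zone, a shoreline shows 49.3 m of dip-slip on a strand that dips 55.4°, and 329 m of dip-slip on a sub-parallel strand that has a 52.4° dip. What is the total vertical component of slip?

throw_A = 49.3 × sin(55.4°) = 40.58 m
throw_B = 329 × sin(52.4°) = 260.7 m
total = 40.58 + 260.7 = 301 m

301 m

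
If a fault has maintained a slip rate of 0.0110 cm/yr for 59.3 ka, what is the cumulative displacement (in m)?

6.52 m

slip = rate × time = 0.0110 cm/yr × 59.3 ka = 6.52 m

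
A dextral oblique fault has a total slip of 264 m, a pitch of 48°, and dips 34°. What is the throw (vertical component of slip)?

dip-slip = net slip × sin(rake) = 264 m × sin(48°) = 196.2 m
throw = dip-slip × sin(dip) = 196.2 × sin(34°) = 110 m

110 m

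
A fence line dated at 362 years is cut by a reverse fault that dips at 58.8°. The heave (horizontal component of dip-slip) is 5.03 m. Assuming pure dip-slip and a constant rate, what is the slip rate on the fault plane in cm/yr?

dip-slip = heave / cos(dip) = 5.03 m / cos(58.8°) = 9.710 m
rate = 9.710 m / 362 years = 0.0268 m/yr = 2.68 cm/yr

2.68 cm/yr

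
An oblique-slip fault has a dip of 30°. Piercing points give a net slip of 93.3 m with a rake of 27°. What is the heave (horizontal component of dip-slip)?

dip-slip = net slip × sin(rake) = 93.3 m × sin(27°) = 42.36 m
heave = dip-slip × cos(dip) = 42.36 × cos(30°) = 36.7 m

36.7 m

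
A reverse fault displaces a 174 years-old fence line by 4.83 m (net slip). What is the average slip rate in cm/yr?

rate = 4.83 m / 174 years = 0.0278 m/yr = 2.78 cm/yr

2.78 cm/yr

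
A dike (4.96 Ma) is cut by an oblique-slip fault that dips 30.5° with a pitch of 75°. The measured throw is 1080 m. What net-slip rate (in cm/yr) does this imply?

dip-slip = throw / sin(dip) = 1080 / sin(30.5°) = 2128 m
net slip = dip-slip / sin(rake) = 2128 / sin(75°) = 2203 m
rate = 2203 m / 4.96 Ma = 0.000444 m/yr = 0.0444 cm/yr

0.0444 cm/yr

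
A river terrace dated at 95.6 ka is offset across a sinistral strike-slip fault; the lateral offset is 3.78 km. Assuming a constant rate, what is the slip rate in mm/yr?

39.5 mm/yr

rate = 3.78 km / 95.6 ka = 0.0395 m/yr = 39.5 mm/yr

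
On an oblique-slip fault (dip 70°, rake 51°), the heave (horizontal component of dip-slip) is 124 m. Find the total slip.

dip-slip = heave / cos(dip) = 124 / cos(70°) = 362.6 m
net slip = dip-slip / sin(rake) = 362.6 / sin(51°) = 467 m

467 m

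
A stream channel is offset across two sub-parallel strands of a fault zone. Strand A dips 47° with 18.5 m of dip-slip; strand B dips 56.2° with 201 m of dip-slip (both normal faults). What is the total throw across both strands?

throw_A = 18.5 × sin(47°) = 13.53 m
throw_B = 201 × sin(56.2°) = 167 m
total = 13.53 + 167 = 181 m

181 m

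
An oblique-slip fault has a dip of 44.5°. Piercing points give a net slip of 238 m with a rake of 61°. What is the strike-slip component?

115 m

strike-slip = net slip × cos(rake) = 238 m × cos(61°) = 115 m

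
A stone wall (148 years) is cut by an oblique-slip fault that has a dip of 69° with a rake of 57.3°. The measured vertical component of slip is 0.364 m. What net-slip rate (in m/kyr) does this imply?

dip-slip = throw / sin(dip) = 0.364 / sin(69°) = 0.3899 m
net slip = dip-slip / sin(rake) = 0.3899 / sin(57.3°) = 0.4633 m
rate = 0.4633 m / 148 years = 0.00313 m/yr = 3.13 m/kyr

3.13 m/kyr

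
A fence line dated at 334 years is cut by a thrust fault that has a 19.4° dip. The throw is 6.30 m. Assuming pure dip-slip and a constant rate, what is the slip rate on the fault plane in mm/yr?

dip-slip = throw / sin(dip) = 6.30 m / sin(19.4°) = 18.97 m
rate = 18.97 m / 334 years = 0.0568 m/yr = 56.8 mm/yr

56.8 mm/yr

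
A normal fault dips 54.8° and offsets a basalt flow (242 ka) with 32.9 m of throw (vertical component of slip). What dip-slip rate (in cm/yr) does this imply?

0.0166 cm/yr

dip-slip = throw / sin(dip) = 32.9 m / sin(54.8°) = 40.26 m
rate = 40.26 m / 242 ka = 0.000166 m/yr = 0.0166 cm/yr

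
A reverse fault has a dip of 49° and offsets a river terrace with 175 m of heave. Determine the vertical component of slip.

201 m

throw = heave × tan(dip) = 175 × tan(49°) = 201 m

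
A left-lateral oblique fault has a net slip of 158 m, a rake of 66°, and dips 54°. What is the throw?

117 m

dip-slip = net slip × sin(rake) = 158 m × sin(66°) = 144.3 m
throw = dip-slip × sin(dip) = 144.3 × sin(54°) = 117 m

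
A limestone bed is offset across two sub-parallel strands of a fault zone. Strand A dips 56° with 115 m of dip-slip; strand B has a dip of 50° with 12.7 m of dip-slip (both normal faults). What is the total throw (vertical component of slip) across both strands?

105 m

throw_A = 115 × sin(56°) = 95.34 m
throw_B = 12.7 × sin(50°) = 9.729 m
total = 95.34 + 9.729 = 105 m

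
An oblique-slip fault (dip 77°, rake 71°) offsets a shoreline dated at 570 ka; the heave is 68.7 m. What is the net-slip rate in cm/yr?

dip-slip = heave / cos(dip) = 68.7 / cos(77°) = 305.4 m
net slip = dip-slip / sin(rake) = 305.4 / sin(71°) = 323 m
rate = 323 m / 570 ka = 0.000567 m/yr = 0.0567 cm/yr

0.0567 cm/yr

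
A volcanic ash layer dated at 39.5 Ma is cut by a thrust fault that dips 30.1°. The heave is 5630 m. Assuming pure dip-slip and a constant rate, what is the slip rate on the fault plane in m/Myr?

dip-slip = heave / cos(dip) = 5630 m / cos(30.1°) = 6508 m
rate = 6508 m / 39.5 Ma = 0.000165 m/yr = 165 m/Myr

165 m/Myr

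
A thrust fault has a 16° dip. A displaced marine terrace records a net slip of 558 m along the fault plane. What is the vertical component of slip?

154 m

throw = dip-slip × sin(dip) = 558 m × sin(16°) = 154 m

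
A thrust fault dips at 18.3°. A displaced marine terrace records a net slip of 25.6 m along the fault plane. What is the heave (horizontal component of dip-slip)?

heave = dip-slip × cos(dip) = 25.6 m × cos(18.3°) = 24.3 m

24.3 m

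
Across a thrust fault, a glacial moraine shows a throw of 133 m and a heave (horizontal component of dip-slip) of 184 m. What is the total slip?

227 m

net slip = √(throw² + heave²) = √(133² + 184²) = 227 m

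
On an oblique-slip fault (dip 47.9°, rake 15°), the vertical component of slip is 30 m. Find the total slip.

dip-slip = throw / sin(dip) = 30 / sin(47.9°) = 40.43 m
net slip = dip-slip / sin(rake) = 40.43 / sin(15°) = 156 m

156 m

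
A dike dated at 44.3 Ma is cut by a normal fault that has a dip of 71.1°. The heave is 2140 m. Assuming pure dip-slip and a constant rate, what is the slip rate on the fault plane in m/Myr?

149 m/Myr

dip-slip = heave / cos(dip) = 2140 m / cos(71.1°) = 6607 m
rate = 6607 m / 44.3 Ma = 0.000149 m/yr = 149 m/Myr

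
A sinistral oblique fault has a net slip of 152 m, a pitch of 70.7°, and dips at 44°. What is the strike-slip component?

50.2 m

strike-slip = net slip × cos(rake) = 152 m × cos(70.7°) = 50.2 m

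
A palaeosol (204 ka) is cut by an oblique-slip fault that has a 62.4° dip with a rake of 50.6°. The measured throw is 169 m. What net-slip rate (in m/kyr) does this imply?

dip-slip = throw / sin(dip) = 169 / sin(62.4°) = 190.7 m
net slip = dip-slip / sin(rake) = 190.7 / sin(50.6°) = 246.8 m
rate = 246.8 m / 204 ka = 0.00121 m/yr = 1.21 m/kyr

1.21 m/kyr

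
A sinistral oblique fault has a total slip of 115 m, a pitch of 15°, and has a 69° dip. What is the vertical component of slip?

dip-slip = net slip × sin(rake) = 115 m × sin(15°) = 29.76 m
throw = dip-slip × sin(dip) = 29.76 × sin(69°) = 27.8 m

27.8 m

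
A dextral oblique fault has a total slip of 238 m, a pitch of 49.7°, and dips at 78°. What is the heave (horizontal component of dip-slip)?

dip-slip = net slip × sin(rake) = 238 m × sin(49.7°) = 181.5 m
heave = dip-slip × cos(dip) = 181.5 × cos(78°) = 37.7 m

37.7 m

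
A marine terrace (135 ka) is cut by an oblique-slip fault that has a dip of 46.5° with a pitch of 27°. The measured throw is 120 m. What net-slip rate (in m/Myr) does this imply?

dip-slip = throw / sin(dip) = 120 / sin(46.5°) = 165.4 m
net slip = dip-slip / sin(rake) = 165.4 / sin(27°) = 364.4 m
rate = 364.4 m / 135 ka = 0.00270 m/yr = 2700 m/Myr

2700 m/Myr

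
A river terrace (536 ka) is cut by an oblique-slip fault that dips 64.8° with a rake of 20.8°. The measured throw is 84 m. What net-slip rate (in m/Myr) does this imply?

dip-slip = throw / sin(dip) = 84 / sin(64.8°) = 92.84 m
net slip = dip-slip / sin(rake) = 92.84 / sin(20.8°) = 261.4 m
rate = 261.4 m / 536 ka = 0.000488 m/yr = 488 m/Myr

488 m/Myr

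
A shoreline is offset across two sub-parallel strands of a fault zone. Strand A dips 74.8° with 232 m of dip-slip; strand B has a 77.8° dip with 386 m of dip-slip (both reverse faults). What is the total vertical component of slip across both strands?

601 m

throw_A = 232 × sin(74.8°) = 223.9 m
throw_B = 386 × sin(77.8°) = 377.3 m
total = 223.9 + 377.3 = 601 m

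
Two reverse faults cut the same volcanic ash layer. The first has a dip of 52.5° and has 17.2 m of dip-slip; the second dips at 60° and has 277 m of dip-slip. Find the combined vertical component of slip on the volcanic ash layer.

254 m

throw_A = 17.2 × sin(52.5°) = 13.65 m
throw_B = 277 × sin(60°) = 239.9 m
total = 13.65 + 239.9 = 254 m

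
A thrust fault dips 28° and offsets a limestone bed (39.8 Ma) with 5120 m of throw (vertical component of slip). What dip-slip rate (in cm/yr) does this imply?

dip-slip = throw / sin(dip) = 5120 m / sin(28°) = 10910 m
rate = 10910 m / 39.8 Ma = 0.000274 m/yr = 0.0274 cm/yr

0.0274 cm/yr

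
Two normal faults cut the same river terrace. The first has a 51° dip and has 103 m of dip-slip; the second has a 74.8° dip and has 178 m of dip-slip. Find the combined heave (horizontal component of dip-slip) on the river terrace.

heave_A = 103 × cos(51°) = 64.82 m
heave_B = 178 × cos(74.8°) = 46.67 m
total = 64.82 + 46.67 = 111 m

111 m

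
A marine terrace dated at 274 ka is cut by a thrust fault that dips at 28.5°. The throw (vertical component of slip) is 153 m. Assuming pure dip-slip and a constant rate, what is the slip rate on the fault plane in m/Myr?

dip-slip = throw / sin(dip) = 153 m / sin(28.5°) = 320.6 m
rate = 320.6 m / 274 ka = 0.00117 m/yr = 1170 m/Myr

1170 m/Myr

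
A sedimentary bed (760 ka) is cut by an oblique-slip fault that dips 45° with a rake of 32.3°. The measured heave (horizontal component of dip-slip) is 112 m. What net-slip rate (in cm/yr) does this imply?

dip-slip = heave / cos(dip) = 112 / cos(45°) = 158.4 m
net slip = dip-slip / sin(rake) = 158.4 / sin(32.3°) = 296.4 m
rate = 296.4 m / 760 ka = 0.000390 m/yr = 0.0390 cm/yr

0.0390 cm/yr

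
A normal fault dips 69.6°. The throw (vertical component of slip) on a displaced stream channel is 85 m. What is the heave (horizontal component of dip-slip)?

31.6 m

heave = throw / tan(dip) = 85 / tan(69.6°) = 31.6 m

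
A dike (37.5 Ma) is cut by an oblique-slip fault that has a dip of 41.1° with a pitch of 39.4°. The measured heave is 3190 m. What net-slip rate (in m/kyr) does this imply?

0.178 m/kyr

dip-slip = heave / cos(dip) = 3190 / cos(41.1°) = 4233 m
net slip = dip-slip / sin(rake) = 4233 / sin(39.4°) = 6669 m
rate = 6669 m / 37.5 Ma = 0.000178 m/yr = 0.178 m/kyr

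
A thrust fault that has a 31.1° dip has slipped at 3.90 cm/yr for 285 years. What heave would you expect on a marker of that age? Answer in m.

dip-slip = rate × time = 3.90 cm/yr × 285 years = 11.12 m
heave = dip-slip × cos(dip) = 11.12 × cos(31.1°) = 9.52 m

9.52 m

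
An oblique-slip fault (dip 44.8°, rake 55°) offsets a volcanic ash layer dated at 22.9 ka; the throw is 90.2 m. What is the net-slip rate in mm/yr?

6.82 mm/yr

dip-slip = throw / sin(dip) = 90.2 / sin(44.8°) = 128 m
net slip = dip-slip / sin(rake) = 128 / sin(55°) = 156.3 m
rate = 156.3 m / 22.9 ka = 0.00682 m/yr = 6.82 mm/yr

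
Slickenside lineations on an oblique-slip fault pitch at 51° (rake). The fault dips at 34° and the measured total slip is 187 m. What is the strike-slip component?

118 m

strike-slip = net slip × cos(rake) = 187 m × cos(51°) = 118 m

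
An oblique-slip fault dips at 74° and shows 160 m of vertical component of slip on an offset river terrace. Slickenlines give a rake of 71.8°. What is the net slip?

dip-slip = throw / sin(dip) = 160 / sin(74°) = 166.4 m
net slip = dip-slip / sin(rake) = 166.4 / sin(71.8°) = 175 m

175 m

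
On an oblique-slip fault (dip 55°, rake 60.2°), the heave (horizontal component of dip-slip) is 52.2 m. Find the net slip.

105 m

dip-slip = heave / cos(dip) = 52.2 / cos(55°) = 91.01 m
net slip = dip-slip / sin(rake) = 91.01 / sin(60.2°) = 105 m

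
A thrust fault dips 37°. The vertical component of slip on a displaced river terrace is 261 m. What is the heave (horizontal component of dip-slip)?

346 m

heave = throw / tan(dip) = 261 / tan(37°) = 346 m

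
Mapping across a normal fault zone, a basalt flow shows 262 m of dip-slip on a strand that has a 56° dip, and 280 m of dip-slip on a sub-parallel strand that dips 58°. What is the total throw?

throw_A = 262 × sin(56°) = 217.2 m
throw_B = 280 × sin(58°) = 237.5 m
total = 217.2 + 237.5 = 455 m

455 m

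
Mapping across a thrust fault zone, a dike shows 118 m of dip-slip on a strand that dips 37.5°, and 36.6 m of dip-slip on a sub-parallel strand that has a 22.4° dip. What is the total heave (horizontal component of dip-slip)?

heave_A = 118 × cos(37.5°) = 93.62 m
heave_B = 36.6 × cos(22.4°) = 33.84 m
total = 93.62 + 33.84 = 127 m

127 m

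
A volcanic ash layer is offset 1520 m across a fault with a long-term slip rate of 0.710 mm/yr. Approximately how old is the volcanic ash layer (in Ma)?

age = offset / rate = 1520 m / (0.710 mm/yr) = 2.14e+06 yr = 2.14 Ma

2.14 Ma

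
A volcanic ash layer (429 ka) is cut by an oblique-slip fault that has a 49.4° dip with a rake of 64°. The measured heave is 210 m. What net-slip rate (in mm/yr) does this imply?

dip-slip = heave / cos(dip) = 210 / cos(49.4°) = 322.7 m
net slip = dip-slip / sin(rake) = 322.7 / sin(64°) = 359 m
rate = 359 m / 429 ka = 0.000837 m/yr = 0.837 mm/yr

0.837 mm/yr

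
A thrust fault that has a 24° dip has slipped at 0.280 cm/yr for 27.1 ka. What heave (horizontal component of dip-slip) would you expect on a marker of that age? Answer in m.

dip-slip = rate × time = 0.280 cm/yr × 27.1 ka = 75.88 m
heave = dip-slip × cos(dip) = 75.88 × cos(24°) = 69.3 m

69.3 m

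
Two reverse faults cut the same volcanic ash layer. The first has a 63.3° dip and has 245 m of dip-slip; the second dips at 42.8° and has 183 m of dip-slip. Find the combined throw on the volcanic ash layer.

throw_A = 245 × sin(63.3°) = 218.9 m
throw_B = 183 × sin(42.8°) = 124.3 m
total = 218.9 + 124.3 = 343 m

343 m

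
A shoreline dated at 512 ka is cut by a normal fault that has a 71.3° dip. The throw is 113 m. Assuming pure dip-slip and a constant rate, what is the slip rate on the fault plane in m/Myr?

233 m/Myr

dip-slip = throw / sin(dip) = 113 m / sin(71.3°) = 119.3 m
rate = 119.3 m / 512 ka = 0.000233 m/yr = 233 m/Myr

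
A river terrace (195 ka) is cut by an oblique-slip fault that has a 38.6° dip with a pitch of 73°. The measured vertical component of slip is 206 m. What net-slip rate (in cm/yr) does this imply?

dip-slip = throw / sin(dip) = 206 / sin(38.6°) = 330.2 m
net slip = dip-slip / sin(rake) = 330.2 / sin(73°) = 345.3 m
rate = 345.3 m / 195 ka = 0.00177 m/yr = 0.177 cm/yr

0.177 cm/yr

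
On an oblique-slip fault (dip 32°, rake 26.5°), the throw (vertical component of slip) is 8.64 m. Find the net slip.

dip-slip = throw / sin(dip) = 8.64 / sin(32°) = 16.30 m
net slip = dip-slip / sin(rake) = 16.30 / sin(26.5°) = 36.5 m

36.5 m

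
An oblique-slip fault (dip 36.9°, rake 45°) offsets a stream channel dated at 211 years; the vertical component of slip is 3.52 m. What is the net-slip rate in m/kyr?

39.3 m/kyr

dip-slip = throw / sin(dip) = 3.52 / sin(36.9°) = 5.863 m
net slip = dip-slip / sin(rake) = 5.863 / sin(45°) = 8.291 m
rate = 8.291 m / 211 years = 0.0393 m/yr = 39.3 m/kyr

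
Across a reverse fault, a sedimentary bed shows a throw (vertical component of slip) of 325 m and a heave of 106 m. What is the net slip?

net slip = √(throw² + heave²) = √(325² + 106²) = 342 m

342 m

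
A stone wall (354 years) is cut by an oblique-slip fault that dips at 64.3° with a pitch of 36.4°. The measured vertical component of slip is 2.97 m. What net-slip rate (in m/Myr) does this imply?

dip-slip = throw / sin(dip) = 2.97 / sin(64.3°) = 3.296 m
net slip = dip-slip / sin(rake) = 3.296 / sin(36.4°) = 5.554 m
rate = 5.554 m / 354 years = 0.0157 m/yr = 15700 m/Myr

15700 m/Myr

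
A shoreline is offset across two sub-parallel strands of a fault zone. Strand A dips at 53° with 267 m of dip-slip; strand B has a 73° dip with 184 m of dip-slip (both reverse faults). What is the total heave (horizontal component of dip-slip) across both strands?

214 m

heave_A = 267 × cos(53°) = 160.7 m
heave_B = 184 × cos(73°) = 53.80 m
total = 160.7 + 53.80 = 214 m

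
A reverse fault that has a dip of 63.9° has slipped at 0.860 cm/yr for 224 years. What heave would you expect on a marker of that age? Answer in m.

0.847 m

dip-slip = rate × time = 0.860 cm/yr × 224 years = 1.926 m
heave = dip-slip × cos(dip) = 1.926 × cos(63.9°) = 0.847 m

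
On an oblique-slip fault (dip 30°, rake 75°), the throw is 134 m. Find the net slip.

dip-slip = throw / sin(dip) = 134 / sin(30°) = 268 m
net slip = dip-slip / sin(rake) = 268 / sin(75°) = 277 m

277 m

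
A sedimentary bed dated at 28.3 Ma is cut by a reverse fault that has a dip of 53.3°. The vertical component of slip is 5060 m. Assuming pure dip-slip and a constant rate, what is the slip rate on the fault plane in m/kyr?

0.223 m/kyr

dip-slip = throw / sin(dip) = 5060 m / sin(53.3°) = 6311 m
rate = 6311 m / 28.3 Ma = 0.000223 m/yr = 0.223 m/kyr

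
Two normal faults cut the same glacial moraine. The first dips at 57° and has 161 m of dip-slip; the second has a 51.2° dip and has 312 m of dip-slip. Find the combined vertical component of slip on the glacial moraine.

378 m

throw_A = 161 × sin(57°) = 135 m
throw_B = 312 × sin(51.2°) = 243.2 m
total = 135 + 243.2 = 378 m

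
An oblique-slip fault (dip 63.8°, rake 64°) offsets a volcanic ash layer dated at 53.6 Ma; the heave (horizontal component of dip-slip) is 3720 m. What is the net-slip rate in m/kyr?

0.175 m/kyr

dip-slip = heave / cos(dip) = 3720 / cos(63.8°) = 8426 m
net slip = dip-slip / sin(rake) = 8426 / sin(64°) = 9374 m
rate = 9374 m / 53.6 Ma = 0.000175 m/yr = 0.175 m/kyr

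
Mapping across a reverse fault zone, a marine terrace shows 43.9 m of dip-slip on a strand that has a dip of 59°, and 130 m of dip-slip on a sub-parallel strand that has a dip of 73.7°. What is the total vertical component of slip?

throw_A = 43.9 × sin(59°) = 37.63 m
throw_B = 130 × sin(73.7°) = 124.8 m
total = 37.63 + 124.8 = 162 m

162 m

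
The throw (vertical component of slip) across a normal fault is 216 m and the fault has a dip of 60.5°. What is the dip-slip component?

248 m

dip-slip = throw / sin(dip) = 216 / sin(60.5°) = 248 m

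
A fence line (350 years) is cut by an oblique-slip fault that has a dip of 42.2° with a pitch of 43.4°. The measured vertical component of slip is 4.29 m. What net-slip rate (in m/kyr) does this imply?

26.6 m/kyr

dip-slip = throw / sin(dip) = 4.29 / sin(42.2°) = 6.387 m
net slip = dip-slip / sin(rake) = 6.387 / sin(43.4°) = 9.295 m
rate = 9.295 m / 350 years = 0.0266 m/yr = 26.6 m/kyr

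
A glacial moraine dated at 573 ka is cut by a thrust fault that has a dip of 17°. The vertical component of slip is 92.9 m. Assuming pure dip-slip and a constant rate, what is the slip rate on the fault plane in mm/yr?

0.555 mm/yr

dip-slip = throw / sin(dip) = 92.9 m / sin(17°) = 317.7 m
rate = 317.7 m / 573 ka = 0.000555 m/yr = 0.555 mm/yr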